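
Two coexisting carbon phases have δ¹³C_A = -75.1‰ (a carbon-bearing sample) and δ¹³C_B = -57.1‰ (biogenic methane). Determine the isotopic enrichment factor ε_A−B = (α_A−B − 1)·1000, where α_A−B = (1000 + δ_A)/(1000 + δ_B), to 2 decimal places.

α_A−B = (1000 + -75.1) / (1000 + -57.1) = 924.9 / 942.9 = 0.980910
ε_A−B = (0.980910 − 1) × 1000 = -19.090‰
(The approximation ε ≈ δ_A − δ_B would give -18.0‰.)

-19.09‰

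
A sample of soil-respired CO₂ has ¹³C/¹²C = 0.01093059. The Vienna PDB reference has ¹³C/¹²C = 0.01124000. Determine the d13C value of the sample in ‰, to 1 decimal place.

-27.5‰

d13C = (R_sample / R_standard − 1) × 1000
R_sample / R_standard = 0.01093059 / 0.01124000 = 0.972472
d13C = (0.972472 − 1) × 1000 = -27.53‰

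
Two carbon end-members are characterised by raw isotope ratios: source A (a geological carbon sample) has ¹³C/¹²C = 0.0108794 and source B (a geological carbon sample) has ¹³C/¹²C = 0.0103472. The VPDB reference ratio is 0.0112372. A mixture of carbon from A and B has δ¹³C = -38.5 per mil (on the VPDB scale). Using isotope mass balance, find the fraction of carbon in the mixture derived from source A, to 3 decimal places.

δ_A = (0.0108794/0.0112372 − 1)×1000 = (0.968159 − 1)×1000 = -31.841 per mil
δ_B = (0.0103472/0.0112372 − 1)×1000 = (0.920799 − 1)×1000 = -79.201 per mil
f_A = (δ_mix − δ_B)/(δ_A − δ_B) = (-38.5 − (-79.201))/(-31.841 − (-79.201))
f_A = 40.701 / 47.361 = 0.8594

0.859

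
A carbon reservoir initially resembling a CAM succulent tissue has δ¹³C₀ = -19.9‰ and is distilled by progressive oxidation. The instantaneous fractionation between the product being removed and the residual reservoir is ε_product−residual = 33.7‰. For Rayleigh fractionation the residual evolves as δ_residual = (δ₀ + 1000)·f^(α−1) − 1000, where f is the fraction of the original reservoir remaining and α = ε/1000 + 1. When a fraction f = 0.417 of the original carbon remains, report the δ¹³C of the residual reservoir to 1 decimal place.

-48.4‰

Rayleigh residual: δ_res = (δ₀ + 1000)·f^(α−1) − 1000
α = ε/1000 + 1 = 1.03370, so α − 1 = 0.03370
f^(α−1) = 0.417^(0.03370) = 0.970954
δ_res = (-19.9 + 1000) × 0.970954 − 1000 = 951.632 − 1000 = -48.37‰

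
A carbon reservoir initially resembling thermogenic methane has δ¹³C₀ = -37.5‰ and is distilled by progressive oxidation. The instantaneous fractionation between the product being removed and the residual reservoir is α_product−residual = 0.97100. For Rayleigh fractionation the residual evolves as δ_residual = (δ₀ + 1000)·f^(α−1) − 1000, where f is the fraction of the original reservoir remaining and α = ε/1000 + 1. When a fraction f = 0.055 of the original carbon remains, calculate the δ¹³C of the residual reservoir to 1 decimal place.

Rayleigh residual: δ_res = (δ₀ + 1000)·f^(α−1) − 1000
α − 1 = -0.02900
f^(α−1) = 0.055^(-0.02900) = 1.087751
δ_res = (-37.5 + 1000) × 1.087751 − 1000 = 1046.960 − 1000 = 46.96‰

47.0‰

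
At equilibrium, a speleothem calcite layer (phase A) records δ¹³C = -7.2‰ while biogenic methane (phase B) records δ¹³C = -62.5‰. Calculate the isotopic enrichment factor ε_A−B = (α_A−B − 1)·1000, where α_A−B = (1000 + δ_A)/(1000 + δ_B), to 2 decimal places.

58.99‰

α_A−B = (1000 + -7.2) / (1000 + -62.5) = 992.8 / 937.5 = 1.058987
ε_A−B = (1.058987 − 1) × 1000 = 58.987‰
(The approximation ε ≈ δ_A − δ_B would give 55.3‰.)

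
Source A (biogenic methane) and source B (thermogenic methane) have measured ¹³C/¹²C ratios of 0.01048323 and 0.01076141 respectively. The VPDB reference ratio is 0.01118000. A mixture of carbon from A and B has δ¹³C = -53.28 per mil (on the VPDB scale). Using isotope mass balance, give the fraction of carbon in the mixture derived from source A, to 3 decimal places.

0.637

δ_A = (0.01048323/0.01118000 − 1)×1000 = (0.937677 − 1)×1000 = -62.323 per mil
δ_B = (0.01076141/0.01118000 − 1)×1000 = (0.962559 − 1)×1000 = -37.441 per mil
f_A = (δ_mix − δ_B)/(δ_A − δ_B) = (-53.28 − (-37.441))/(-62.323 − (-37.441))
f_A = -15.839 / -24.882 = 0.6366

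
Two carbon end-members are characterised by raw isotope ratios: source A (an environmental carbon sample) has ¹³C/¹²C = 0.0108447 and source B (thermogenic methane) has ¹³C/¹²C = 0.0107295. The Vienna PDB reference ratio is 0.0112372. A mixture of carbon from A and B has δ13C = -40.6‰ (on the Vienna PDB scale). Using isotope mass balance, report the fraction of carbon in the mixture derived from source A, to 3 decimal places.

0.447

δ_A = (0.0108447/0.0112372 − 1)×1000 = (0.965071 − 1)×1000 = -34.929‰
δ_B = (0.0107295/0.0112372 − 1)×1000 = (0.954820 − 1)×1000 = -45.180‰
f_A = (δ_mix − δ_B)/(δ_A − δ_B) = (-40.6 − (-45.180))/(-34.929 − (-45.180))
f_A = 4.580 / 10.252 = 0.4468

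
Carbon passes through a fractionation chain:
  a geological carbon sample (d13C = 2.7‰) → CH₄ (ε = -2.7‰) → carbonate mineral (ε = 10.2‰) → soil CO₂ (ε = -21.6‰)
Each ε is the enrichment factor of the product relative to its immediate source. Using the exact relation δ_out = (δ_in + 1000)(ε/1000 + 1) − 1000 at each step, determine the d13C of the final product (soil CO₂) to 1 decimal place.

step 1: δ = (2.70 + 1000)·(-2.7/1000 + 1) − 1000 = -0.01‰
step 2: δ = (-0.01 + 1000)·(10.2/1000 + 1) − 1000 = 10.19‰
step 3: δ = (10.19 + 1000)·(-21.6/1000 + 1) − 1000 = -11.63‰

-11.6‰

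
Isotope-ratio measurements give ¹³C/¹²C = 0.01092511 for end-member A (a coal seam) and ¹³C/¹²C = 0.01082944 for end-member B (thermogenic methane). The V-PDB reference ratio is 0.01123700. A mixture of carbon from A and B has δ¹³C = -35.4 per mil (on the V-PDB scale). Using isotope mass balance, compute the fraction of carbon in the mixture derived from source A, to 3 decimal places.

0.102

δ_A = (0.01092511/0.01123700 − 1)×1000 = (0.972244 − 1)×1000 = -27.756 per mil
δ_B = (0.01082944/0.01123700 − 1)×1000 = (0.963731 − 1)×1000 = -36.269 per mil
f_A = (δ_mix − δ_B)/(δ_A − δ_B) = (-35.4 − (-36.269))/(-27.756 − (-36.269))
f_A = 0.869 / 8.514 = 0.1021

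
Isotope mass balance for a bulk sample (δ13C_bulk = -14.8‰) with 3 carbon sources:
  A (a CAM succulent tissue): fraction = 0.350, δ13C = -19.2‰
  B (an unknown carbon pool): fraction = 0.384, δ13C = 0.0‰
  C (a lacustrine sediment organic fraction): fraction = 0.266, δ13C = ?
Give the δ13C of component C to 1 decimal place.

Isotope mass balance: δ_bulk = Σ fᵢ·δᵢ.
-14.8 = 0.350×(-19.2) + 0.384×(-0.0) + 0.266×δ_C
0.266·δ_C = -14.8 − (-6.720) = -8.080
δ_C = -8.080 / 0.266 = -30.38‰

-30.4‰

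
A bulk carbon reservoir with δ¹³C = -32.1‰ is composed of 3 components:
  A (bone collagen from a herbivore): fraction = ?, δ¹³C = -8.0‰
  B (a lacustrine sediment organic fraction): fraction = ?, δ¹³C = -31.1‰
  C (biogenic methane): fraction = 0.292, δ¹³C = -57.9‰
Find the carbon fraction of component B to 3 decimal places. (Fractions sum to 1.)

Let f_B and f_A be the unknown fractions; fractions sum to 1 so f_B + f_A = 0.708.
Mass balance: Σ fᵢ·δᵢ = δ_bulk ⇒ f_B·(-31.1) + f_A·(-8.0) = -32.1 − (-16.907) = -15.193
Substitute f_A = 0.708 − f_B:
f_B·(-31.1 − -8.0) = -15.193 − 0.708×(-8.0) = -9.529
f_B = -9.529 / -23.1 = 0.4125

0.413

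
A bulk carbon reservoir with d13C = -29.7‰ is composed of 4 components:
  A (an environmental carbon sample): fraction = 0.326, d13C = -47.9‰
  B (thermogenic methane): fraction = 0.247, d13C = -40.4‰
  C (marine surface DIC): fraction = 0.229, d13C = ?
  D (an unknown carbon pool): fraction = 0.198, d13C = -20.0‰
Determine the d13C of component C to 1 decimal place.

Isotope mass balance: δ_bulk = Σ fᵢ·δᵢ.
-29.7 = 0.326×(-47.9) + 0.247×(-40.4) + 0.229×δ_C + 0.198×(-20.0)
0.229·δ_C = -29.7 − (-29.554) = -0.146
δ_C = -0.146 / 0.229 = -0.64‰

-0.6‰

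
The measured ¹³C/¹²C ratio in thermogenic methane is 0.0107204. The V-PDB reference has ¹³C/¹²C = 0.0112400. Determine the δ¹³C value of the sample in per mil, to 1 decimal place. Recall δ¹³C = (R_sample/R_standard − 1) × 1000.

-46.2 per mil

δ¹³C = (R_sample / R_standard − 1) × 1000
R_sample / R_standard = 0.0107204 / 0.0112400 = 0.953772
δ¹³C = (0.953772 − 1) × 1000 = -46.23 per mil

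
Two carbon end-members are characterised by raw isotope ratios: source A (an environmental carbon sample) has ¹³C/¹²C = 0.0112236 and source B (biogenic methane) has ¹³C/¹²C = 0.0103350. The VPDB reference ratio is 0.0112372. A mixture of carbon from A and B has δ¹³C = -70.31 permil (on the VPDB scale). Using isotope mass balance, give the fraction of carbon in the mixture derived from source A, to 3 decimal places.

δ_A = (0.0112236/0.0112372 − 1)×1000 = (0.998790 − 1)×1000 = -1.210 permil
δ_B = (0.0103350/0.0112372 − 1)×1000 = (0.919713 − 1)×1000 = -80.287 permil
f_A = (δ_mix − δ_B)/(δ_A − δ_B) = (-70.31 − (-80.287))/(-1.210 − (-80.287))
f_A = 9.977 / 79.077 = 0.1262

0.126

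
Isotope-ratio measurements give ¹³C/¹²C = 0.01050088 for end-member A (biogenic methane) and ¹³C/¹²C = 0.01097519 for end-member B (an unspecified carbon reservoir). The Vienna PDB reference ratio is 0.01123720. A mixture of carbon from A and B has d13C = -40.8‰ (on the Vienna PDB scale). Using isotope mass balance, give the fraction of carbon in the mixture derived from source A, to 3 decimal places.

0.414

δ_A = (0.01050088/0.01123720 − 1)×1000 = (0.934475 − 1)×1000 = -65.525‰
δ_B = (0.01097519/0.01123720 − 1)×1000 = (0.976684 − 1)×1000 = -23.316‰
f_A = (δ_mix − δ_B)/(δ_A − δ_B) = (-40.8 − (-23.316))/(-65.525 − (-23.316))
f_A = -17.484 / -42.209 = 0.4142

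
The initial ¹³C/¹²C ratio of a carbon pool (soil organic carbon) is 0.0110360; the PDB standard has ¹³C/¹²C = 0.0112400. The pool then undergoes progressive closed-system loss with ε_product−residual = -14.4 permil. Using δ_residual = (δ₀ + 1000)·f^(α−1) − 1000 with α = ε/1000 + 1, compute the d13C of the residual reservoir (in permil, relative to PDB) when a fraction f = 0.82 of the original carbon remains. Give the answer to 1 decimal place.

δ₀ = (0.0110360/0.0112400 − 1)×1000 = (0.981851 − 1)×1000 = -18.149 permil
α − 1 = ε/1000 = -0.0144
f^(α−1) = 0.82^(-0.0144) = 1.002862
δ_res = (-18.149 + 1000) × 1.002862 − 1000 = 984.660 − 1000 = -15.34 permil

-15.3 permil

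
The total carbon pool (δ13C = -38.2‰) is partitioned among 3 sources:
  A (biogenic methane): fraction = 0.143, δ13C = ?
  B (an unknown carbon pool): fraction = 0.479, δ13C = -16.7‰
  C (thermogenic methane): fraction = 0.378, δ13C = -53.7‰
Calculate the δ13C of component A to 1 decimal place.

Isotope mass balance: δ_bulk = Σ fᵢ·δᵢ.
-38.2 = 0.143×δ_A + 0.479×(-16.7) + 0.378×(-53.7)
0.143·δ_A = -38.2 − (-28.298) = -9.902
δ_A = -9.902 / 0.143 = -69.25‰

-69.2‰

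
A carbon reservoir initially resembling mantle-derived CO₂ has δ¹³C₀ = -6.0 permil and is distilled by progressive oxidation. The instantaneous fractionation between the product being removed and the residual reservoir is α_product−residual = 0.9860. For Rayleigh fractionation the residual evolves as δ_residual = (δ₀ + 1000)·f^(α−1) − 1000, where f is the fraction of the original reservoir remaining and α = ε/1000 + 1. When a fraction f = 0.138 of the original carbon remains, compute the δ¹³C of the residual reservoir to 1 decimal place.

21.9 permil

Rayleigh residual: δ_res = (δ₀ + 1000)·f^(α−1) − 1000
α − 1 = -0.01400
f^(α−1) = 0.138^(-0.01400) = 1.028115
δ_res = (-6.0 + 1000) × 1.028115 − 1000 = 1021.946 − 1000 = 21.95 permil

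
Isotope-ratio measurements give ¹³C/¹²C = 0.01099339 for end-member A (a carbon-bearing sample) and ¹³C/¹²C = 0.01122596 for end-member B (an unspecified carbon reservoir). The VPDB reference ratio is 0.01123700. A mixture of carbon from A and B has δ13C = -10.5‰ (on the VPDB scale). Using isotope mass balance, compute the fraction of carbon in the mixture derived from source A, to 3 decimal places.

δ_A = (0.01099339/0.01123700 − 1)×1000 = (0.978321 − 1)×1000 = -21.679‰
δ_B = (0.01122596/0.01123700 − 1)×1000 = (0.999018 − 1)×1000 = -0.982‰
f_A = (δ_mix − δ_B)/(δ_A − δ_B) = (-10.5 − (-0.982))/(-21.679 − (-0.982))
f_A = -9.518 / -20.697 = 0.4599

0.460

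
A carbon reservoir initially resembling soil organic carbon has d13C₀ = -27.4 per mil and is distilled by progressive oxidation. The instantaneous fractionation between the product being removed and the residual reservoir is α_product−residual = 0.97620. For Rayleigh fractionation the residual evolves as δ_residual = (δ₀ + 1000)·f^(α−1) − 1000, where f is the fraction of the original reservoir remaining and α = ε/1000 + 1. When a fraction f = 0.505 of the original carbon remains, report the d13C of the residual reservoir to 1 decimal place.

Rayleigh residual: δ_res = (δ₀ + 1000)·f^(α−1) − 1000
α − 1 = -0.02380
f^(α−1) = 0.505^(-0.02380) = 1.016393
δ_res = (-27.4 + 1000) × 1.016393 − 1000 = 988.544 − 1000 = -11.46 per mil

-11.5 per mil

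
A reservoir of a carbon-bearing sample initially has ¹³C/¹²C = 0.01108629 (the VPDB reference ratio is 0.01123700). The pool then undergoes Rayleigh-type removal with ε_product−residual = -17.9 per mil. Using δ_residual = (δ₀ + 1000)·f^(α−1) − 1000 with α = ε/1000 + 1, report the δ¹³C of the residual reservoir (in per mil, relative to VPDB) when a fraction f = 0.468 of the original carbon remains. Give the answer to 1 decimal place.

δ₀ = (0.01108629/0.01123700 − 1)×1000 = (0.986588 − 1)×1000 = -13.412 per mil
α − 1 = ε/1000 = -0.0179
f^(α−1) = 0.468^(-0.0179) = 1.013684
δ_res = (-13.412 + 1000) × 1.013684 − 1000 = 1000.089 − 1000 = 0.09 per mil

0.1 per mil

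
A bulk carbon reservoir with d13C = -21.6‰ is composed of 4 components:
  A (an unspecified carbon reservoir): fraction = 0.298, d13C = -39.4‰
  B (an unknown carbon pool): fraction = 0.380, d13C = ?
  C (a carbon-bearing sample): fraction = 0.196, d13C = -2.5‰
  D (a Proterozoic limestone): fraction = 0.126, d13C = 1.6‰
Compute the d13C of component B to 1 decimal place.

Isotope mass balance: δ_bulk = Σ fᵢ·δᵢ.
-21.6 = 0.298×(-39.4) + 0.380×δ_B + 0.196×(-2.5) + 0.126×(1.6)
0.380·δ_B = -21.6 − (-12.030) = -9.570
δ_B = -9.570 / 0.380 = -25.19‰

-25.2‰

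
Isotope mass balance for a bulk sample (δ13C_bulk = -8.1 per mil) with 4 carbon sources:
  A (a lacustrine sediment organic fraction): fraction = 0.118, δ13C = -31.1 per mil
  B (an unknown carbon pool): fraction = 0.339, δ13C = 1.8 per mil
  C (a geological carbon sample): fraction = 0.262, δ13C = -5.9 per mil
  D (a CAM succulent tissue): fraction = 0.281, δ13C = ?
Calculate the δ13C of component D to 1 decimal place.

Isotope mass balance: δ_bulk = Σ fᵢ·δᵢ.
-8.1 = 0.118×(-31.1) + 0.339×(1.8) + 0.262×(-5.9) + 0.281×δ_D
0.281·δ_D = -8.1 − (-4.605) = -3.495
δ_D = -3.495 / 0.281 = -12.44 per mil

-12.4 per mil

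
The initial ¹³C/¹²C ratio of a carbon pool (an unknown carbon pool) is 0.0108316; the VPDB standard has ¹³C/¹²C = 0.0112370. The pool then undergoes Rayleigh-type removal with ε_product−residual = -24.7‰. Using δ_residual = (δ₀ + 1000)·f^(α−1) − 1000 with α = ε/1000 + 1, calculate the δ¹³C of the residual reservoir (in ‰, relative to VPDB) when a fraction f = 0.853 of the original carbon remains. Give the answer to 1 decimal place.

-32.3‰

δ₀ = (0.0108316/0.0112370 − 1)×1000 = (0.963923 − 1)×1000 = -36.077‰
α − 1 = ε/1000 = -0.0247
f^(α−1) = 0.853^(-0.0247) = 1.003935
δ_res = (-36.077 + 1000) × 1.003935 − 1000 = 967.716 − 1000 = -32.28‰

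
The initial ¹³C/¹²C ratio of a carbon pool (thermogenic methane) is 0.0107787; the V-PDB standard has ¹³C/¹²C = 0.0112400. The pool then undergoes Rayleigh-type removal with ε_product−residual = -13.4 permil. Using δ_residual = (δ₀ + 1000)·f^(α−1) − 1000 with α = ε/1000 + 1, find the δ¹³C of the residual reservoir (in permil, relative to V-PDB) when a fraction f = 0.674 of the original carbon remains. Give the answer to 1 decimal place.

δ₀ = (0.0107787/0.0112400 − 1)×1000 = (0.958959 − 1)×1000 = -41.041 permil
α − 1 = ε/1000 = -0.0134
f^(α−1) = 0.674^(-0.0134) = 1.005301
δ_res = (-41.041 + 1000) × 1.005301 − 1000 = 964.042 − 1000 = -35.96 permil

-36.0 permil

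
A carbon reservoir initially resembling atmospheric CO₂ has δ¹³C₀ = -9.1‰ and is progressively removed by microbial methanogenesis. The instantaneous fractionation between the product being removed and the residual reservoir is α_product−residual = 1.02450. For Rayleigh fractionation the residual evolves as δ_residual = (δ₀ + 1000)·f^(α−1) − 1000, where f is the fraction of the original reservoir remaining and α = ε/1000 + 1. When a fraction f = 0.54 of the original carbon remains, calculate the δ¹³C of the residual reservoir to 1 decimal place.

-23.9‰

Rayleigh residual: δ_res = (δ₀ + 1000)·f^(α−1) − 1000
α − 1 = 0.02450
f^(α−1) = 0.54^(0.02450) = 0.985017
δ_res = (-9.1 + 1000) × 0.985017 − 1000 = 976.053 − 1000 = -23.95‰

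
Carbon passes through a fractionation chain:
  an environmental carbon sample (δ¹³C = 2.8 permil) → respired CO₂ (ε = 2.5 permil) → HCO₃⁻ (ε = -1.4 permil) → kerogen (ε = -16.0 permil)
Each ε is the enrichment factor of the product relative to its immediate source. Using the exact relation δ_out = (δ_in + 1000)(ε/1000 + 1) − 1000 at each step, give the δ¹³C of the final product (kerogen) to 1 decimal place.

step 1: δ = (2.80 + 1000)·(2.5/1000 + 1) − 1000 = 5.31 permil
step 2: δ = (5.31 + 1000)·(-1.4/1000 + 1) − 1000 = 3.90 permil
step 3: δ = (3.90 + 1000)·(-16.0/1000 + 1) − 1000 = -12.16 permil

-12.2 permil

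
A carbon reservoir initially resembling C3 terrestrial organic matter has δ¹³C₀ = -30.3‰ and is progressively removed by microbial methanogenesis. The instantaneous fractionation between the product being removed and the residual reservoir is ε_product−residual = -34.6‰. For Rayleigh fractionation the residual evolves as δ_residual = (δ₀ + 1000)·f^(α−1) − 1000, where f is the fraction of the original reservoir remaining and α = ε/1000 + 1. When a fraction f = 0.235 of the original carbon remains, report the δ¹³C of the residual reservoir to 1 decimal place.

19.5‰

Rayleigh residual: δ_res = (δ₀ + 1000)·f^(α−1) − 1000
α = ε/1000 + 1 = 0.96540, so α − 1 = -0.03460
f^(α−1) = 0.235^(-0.03460) = 1.051383
δ_res = (-30.3 + 1000) × 1.051383 − 1000 = 1019.526 − 1000 = 19.53‰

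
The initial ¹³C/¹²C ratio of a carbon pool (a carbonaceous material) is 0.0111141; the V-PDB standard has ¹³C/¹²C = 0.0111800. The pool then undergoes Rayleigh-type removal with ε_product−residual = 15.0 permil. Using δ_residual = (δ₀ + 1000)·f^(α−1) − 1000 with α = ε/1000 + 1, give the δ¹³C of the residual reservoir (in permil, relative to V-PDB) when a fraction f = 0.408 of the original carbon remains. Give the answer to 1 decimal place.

-19.2 permil

δ₀ = (0.0111141/0.0111800 − 1)×1000 = (0.994106 − 1)×1000 = -5.894 permil
α − 1 = ε/1000 = 0.0150
f^(α−1) = 0.408^(0.0150) = 0.986643
δ_res = (-5.894 + 1000) × 0.986643 − 1000 = 980.827 − 1000 = -19.17 permil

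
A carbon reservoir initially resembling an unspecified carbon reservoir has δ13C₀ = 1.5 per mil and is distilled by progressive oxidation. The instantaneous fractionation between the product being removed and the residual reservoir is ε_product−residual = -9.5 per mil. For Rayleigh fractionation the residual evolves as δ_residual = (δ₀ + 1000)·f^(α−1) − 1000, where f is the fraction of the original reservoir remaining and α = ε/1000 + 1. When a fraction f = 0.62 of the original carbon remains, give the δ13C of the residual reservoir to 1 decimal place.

6.1 per mil

Rayleigh residual: δ_res = (δ₀ + 1000)·f^(α−1) − 1000
α = ε/1000 + 1 = 0.99050, so α − 1 = -0.00950
f^(α−1) = 0.62^(-0.00950) = 1.004552
δ_res = (1.5 + 1000) × 1.004552 − 1000 = 1006.058 − 1000 = 6.06 per mil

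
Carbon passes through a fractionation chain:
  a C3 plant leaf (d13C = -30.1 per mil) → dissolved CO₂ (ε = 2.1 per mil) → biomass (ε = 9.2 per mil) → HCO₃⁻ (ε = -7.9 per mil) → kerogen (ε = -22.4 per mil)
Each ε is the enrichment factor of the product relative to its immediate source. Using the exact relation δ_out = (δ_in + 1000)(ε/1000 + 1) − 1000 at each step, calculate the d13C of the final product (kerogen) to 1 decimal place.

step 1: δ = (-30.10 + 1000)·(2.1/1000 + 1) − 1000 = -28.06 per mil
step 2: δ = (-28.06 + 1000)·(9.2/1000 + 1) − 1000 = -19.12 per mil
step 3: δ = (-19.12 + 1000)·(-7.9/1000 + 1) − 1000 = -26.87 per mil
step 4: δ = (-26.87 + 1000)·(-22.4/1000 + 1) − 1000 = -48.67 per mil

-48.7 per mil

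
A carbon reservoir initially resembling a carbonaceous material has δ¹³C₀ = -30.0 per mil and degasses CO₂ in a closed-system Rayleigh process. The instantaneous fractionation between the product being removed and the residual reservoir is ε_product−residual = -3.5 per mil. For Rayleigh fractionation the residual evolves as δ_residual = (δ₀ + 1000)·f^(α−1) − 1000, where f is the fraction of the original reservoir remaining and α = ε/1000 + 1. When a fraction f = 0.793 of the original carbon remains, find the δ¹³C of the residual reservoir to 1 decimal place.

-29.2 per mil

Rayleigh residual: δ_res = (δ₀ + 1000)·f^(α−1) − 1000
α = ε/1000 + 1 = 0.99650, so α − 1 = -0.00350
f^(α−1) = 0.793^(-0.00350) = 1.000812
δ_res = (-30.0 + 1000) × 1.000812 − 1000 = 970.788 − 1000 = -29.21 per mil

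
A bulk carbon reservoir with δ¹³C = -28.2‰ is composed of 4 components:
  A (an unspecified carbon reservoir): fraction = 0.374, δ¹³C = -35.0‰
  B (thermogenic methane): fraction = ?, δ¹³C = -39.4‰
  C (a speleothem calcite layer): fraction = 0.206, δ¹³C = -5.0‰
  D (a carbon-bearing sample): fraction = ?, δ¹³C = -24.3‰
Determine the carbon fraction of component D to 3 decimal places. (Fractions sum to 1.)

0.163

Let f_D and f_B be the unknown fractions; fractions sum to 1 so f_D + f_B = 0.420.
Mass balance: Σ fᵢ·δᵢ = δ_bulk ⇒ f_D·(-24.3) + f_B·(-39.4) = -28.2 − (-14.120) = -14.080
Substitute f_B = 0.420 − f_D:
f_D·(-24.3 − -39.4) = -14.080 − 0.420×(-39.4) = 2.468
f_D = 2.468 / 15.1 = 0.1634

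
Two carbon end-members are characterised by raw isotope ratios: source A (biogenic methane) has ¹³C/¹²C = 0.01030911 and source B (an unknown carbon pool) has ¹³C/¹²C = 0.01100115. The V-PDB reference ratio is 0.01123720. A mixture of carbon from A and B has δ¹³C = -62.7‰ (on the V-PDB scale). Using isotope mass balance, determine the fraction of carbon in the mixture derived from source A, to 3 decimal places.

0.677

δ_A = (0.01030911/0.01123720 − 1)×1000 = (0.917409 − 1)×1000 = -82.591‰
δ_B = (0.01100115/0.01123720 − 1)×1000 = (0.978994 − 1)×1000 = -21.006‰
f_A = (δ_mix − δ_B)/(δ_A − δ_B) = (-62.7 − (-21.006))/(-82.591 − (-21.006))
f_A = -41.694 / -61.585 = 0.6770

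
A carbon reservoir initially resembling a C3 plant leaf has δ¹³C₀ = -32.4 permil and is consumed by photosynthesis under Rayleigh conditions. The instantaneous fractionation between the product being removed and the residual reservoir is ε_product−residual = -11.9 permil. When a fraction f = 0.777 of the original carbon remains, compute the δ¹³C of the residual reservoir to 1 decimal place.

-29.5 permil

Rayleigh residual: δ_res = (δ₀ + 1000)·f^(α−1) − 1000
α = ε/1000 + 1 = 0.98810, so α − 1 = -0.01190
f^(α−1) = 0.777^(-0.01190) = 1.003007
δ_res = (-32.4 + 1000) × 1.003007 − 1000 = 970.510 − 1000 = -29.49 permil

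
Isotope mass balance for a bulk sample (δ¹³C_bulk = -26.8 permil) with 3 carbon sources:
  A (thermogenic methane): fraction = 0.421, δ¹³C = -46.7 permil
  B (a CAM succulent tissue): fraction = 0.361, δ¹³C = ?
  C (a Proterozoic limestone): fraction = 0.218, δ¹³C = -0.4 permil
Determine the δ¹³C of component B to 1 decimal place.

-19.5 permil

Isotope mass balance: δ_bulk = Σ fᵢ·δᵢ.
-26.8 = 0.421×(-46.7) + 0.361×δ_B + 0.218×(-0.4)
0.361·δ_B = -26.8 − (-19.748) = -7.052
δ_B = -7.052 / 0.361 = -19.53 permil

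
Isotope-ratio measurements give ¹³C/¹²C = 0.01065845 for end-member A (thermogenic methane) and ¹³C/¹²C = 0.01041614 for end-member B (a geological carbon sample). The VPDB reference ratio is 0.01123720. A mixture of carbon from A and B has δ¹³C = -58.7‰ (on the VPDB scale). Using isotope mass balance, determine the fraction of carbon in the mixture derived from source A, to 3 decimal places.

0.666

δ_A = (0.01065845/0.01123720 − 1)×1000 = (0.948497 − 1)×1000 = -51.503‰
δ_B = (0.01041614/0.01123720 − 1)×1000 = (0.926934 − 1)×1000 = -73.066‰
f_A = (δ_mix − δ_B)/(δ_A − δ_B) = (-58.7 − (-73.066))/(-51.503 − (-73.066))
f_A = 14.366 / 21.563 = 0.6662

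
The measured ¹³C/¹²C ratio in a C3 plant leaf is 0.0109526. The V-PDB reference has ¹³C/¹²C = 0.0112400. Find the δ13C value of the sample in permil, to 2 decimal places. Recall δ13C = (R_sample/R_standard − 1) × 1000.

δ13C = (R_sample / R_standard − 1) × 1000
R_sample / R_standard = 0.0109526 / 0.0112400 = 0.974431
δ13C = (0.974431 − 1) × 1000 = -25.569 permil

-25.57 permil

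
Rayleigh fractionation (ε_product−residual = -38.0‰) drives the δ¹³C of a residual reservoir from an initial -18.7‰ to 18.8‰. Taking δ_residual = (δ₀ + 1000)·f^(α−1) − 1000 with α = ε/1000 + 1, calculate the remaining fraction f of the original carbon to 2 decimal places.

0.37

α − 1 = ε/1000 = -0.0380
(δ_res + 1000)/(δ₀ + 1000) = (18.8 + 1000)/(-18.7 + 1000) = 1018.8/981.3 = 1.038215
f = 1.038215^(1/-0.0380) = exp(ln(1.038215)/-0.0380) = exp(0.03750/-0.0380)
f = exp(-0.9869) = 0.3727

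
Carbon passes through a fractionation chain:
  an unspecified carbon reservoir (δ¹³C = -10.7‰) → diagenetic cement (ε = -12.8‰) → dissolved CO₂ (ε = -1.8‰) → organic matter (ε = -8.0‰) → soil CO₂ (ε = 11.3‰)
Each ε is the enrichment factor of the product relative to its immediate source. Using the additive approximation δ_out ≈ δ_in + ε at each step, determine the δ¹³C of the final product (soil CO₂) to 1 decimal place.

-22.0‰

step 1: δ ≈ -10.7 + (-12.8) = -23.5‰
step 2: δ ≈ -23.5 + (-1.8) = -25.3‰
step 3: δ ≈ -25.3 + (-8.0) = -33.3‰
step 4: δ ≈ -33.3 + (11.3) = -22.0‰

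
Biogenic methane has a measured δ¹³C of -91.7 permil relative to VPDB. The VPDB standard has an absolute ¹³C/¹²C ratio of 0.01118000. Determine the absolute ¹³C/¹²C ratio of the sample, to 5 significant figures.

0.010155

R_sample = R_standard × (δ¹³C/1000 + 1)
R_sample = 0.01118000 × (-91.7/1000 + 1) = 0.01118000 × 0.908300
R_sample = 0.0101548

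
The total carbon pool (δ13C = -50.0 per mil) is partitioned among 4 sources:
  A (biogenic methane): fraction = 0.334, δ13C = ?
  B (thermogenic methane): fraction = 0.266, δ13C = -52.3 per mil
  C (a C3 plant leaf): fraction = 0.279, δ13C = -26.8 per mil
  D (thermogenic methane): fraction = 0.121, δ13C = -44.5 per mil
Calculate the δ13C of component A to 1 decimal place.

Isotope mass balance: δ_bulk = Σ fᵢ·δᵢ.
-50.0 = 0.334×δ_A + 0.266×(-52.3) + 0.279×(-26.8) + 0.121×(-44.5)
0.334·δ_A = -50.0 − (-26.773) = -23.227
δ_A = -23.227 / 0.334 = -69.54 per mil

-69.5 per mil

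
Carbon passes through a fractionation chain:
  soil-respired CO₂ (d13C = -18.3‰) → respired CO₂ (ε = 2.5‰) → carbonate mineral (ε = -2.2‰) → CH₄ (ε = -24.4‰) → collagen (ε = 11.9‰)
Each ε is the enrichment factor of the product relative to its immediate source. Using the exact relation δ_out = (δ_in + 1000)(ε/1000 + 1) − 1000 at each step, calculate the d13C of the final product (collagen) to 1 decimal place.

step 1: δ = (-18.30 + 1000)·(2.5/1000 + 1) − 1000 = -15.85‰
step 2: δ = (-15.85 + 1000)·(-2.2/1000 + 1) − 1000 = -18.01‰
step 3: δ = (-18.01 + 1000)·(-24.4/1000 + 1) − 1000 = -41.97‰
step 4: δ = (-41.97 + 1000)·(11.9/1000 + 1) − 1000 = -30.57‰

-30.6‰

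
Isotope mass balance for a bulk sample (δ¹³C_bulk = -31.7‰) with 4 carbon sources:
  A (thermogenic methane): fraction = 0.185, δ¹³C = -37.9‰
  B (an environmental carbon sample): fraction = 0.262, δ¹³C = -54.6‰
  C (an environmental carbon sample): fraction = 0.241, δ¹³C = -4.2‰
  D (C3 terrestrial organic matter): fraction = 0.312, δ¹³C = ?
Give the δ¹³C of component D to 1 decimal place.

Isotope mass balance: δ_bulk = Σ fᵢ·δᵢ.
-31.7 = 0.185×(-37.9) + 0.262×(-54.6) + 0.241×(-4.2) + 0.312×δ_D
0.312·δ_D = -31.7 − (-22.329) = -9.371
δ_D = -9.371 / 0.312 = -30.04‰

-30.0‰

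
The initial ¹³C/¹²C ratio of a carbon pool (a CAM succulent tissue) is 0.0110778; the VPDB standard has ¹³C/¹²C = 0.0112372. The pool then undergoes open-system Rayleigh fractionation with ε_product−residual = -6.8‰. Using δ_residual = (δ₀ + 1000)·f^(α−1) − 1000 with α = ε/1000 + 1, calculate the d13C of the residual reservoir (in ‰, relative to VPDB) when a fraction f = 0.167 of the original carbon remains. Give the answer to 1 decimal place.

δ₀ = (0.0110778/0.0112372 − 1)×1000 = (0.985815 − 1)×1000 = -14.185‰
α − 1 = ε/1000 = -0.0068
f^(α−1) = 0.167^(-0.0068) = 1.012245
δ_res = (-14.185 + 1000) × 1.012245 − 1000 = 997.886 − 1000 = -2.11‰

-2.1‰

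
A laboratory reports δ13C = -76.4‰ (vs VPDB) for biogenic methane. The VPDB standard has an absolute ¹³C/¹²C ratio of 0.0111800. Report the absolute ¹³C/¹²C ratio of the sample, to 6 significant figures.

R_sample = R_standard × (δ13C/1000 + 1)
R_sample = 0.0111800 × (-76.4/1000 + 1) = 0.0111800 × 0.923600
R_sample = 0.0103258

0.0103258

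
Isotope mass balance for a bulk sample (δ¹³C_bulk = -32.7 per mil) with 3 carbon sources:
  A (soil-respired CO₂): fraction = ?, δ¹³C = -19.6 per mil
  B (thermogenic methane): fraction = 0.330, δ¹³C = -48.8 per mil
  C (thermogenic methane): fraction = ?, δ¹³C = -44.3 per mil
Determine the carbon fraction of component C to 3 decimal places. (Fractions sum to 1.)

Let f_C and f_A be the unknown fractions; fractions sum to 1 so f_C + f_A = 0.670.
Mass balance: Σ fᵢ·δᵢ = δ_bulk ⇒ f_C·(-44.3) + f_A·(-19.6) = -32.7 − (-16.104) = -16.596
Substitute f_A = 0.670 − f_C:
f_C·(-44.3 − -19.6) = -16.596 − 0.670×(-19.6) = -3.464
f_C = -3.464 / -24.7 = 0.1402

0.140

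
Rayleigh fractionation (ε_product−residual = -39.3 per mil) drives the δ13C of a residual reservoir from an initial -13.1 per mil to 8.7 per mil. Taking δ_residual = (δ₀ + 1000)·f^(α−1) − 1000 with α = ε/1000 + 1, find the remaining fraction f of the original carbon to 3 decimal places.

0.574

α − 1 = ε/1000 = -0.0393
(δ_res + 1000)/(δ₀ + 1000) = (8.7 + 1000)/(-13.1 + 1000) = 1008.7/986.9 = 1.022089
f = 1.022089^(1/-0.0393) = exp(ln(1.022089)/-0.0393) = exp(0.02185/-0.0393)
f = exp(-0.5560) = 0.5735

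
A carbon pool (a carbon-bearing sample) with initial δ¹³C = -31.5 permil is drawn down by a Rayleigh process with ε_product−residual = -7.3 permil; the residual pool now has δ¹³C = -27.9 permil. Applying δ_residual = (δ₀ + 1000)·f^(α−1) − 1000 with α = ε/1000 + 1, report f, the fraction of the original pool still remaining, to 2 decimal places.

α − 1 = ε/1000 = -0.0073
(δ_res + 1000)/(δ₀ + 1000) = (-27.9 + 1000)/(-31.5 + 1000) = 972.1/968.5 = 1.003717
f = 1.003717^(1/-0.0073) = exp(ln(1.003717)/-0.0073) = exp(0.00371/-0.0073)
f = exp(-0.5082) = 0.6015

0.60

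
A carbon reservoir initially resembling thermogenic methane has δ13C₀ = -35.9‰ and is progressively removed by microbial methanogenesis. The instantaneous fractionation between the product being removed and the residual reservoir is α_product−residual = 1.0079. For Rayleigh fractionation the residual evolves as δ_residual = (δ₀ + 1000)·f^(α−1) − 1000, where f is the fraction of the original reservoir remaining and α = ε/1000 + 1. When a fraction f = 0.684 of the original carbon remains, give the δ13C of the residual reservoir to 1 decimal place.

-38.8‰

Rayleigh residual: δ_res = (δ₀ + 1000)·f^(α−1) − 1000
α − 1 = 0.00790
f^(α−1) = 0.684^(0.00790) = 0.997004
δ_res = (-35.9 + 1000) × 0.997004 − 1000 = 961.212 − 1000 = -38.79‰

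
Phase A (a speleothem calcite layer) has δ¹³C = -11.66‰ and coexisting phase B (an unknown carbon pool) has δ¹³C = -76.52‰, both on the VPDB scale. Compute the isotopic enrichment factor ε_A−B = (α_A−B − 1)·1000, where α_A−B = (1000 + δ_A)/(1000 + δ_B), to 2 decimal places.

70.23‰

α_A−B = (1000 + -11.66) / (1000 + -76.52) = 988.34 / 923.48 = 1.070234
ε_A−B = (1.070234 − 1) × 1000 = 70.234‰
(The approximation ε ≈ δ_A − δ_B would give 64.86‰.)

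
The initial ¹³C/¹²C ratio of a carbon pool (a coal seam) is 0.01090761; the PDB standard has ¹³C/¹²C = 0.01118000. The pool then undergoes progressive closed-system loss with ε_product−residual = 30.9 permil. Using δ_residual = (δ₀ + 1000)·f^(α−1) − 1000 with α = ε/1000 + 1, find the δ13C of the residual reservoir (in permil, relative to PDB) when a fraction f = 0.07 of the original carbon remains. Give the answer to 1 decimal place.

δ₀ = (0.01090761/0.01118000 − 1)×1000 = (0.975636 − 1)×1000 = -24.364 permil
α − 1 = ε/1000 = 0.0309
f^(α−1) = 0.07^(0.0309) = 0.921114
δ_res = (-24.364 + 1000) × 0.921114 − 1000 = 898.672 − 1000 = -101.33 permil

-101.3 permil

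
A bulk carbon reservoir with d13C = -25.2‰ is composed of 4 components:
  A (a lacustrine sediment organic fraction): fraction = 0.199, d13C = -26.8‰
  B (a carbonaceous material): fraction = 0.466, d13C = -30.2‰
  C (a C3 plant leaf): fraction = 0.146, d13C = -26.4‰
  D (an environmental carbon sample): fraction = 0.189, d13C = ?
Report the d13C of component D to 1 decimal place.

Isotope mass balance: δ_bulk = Σ fᵢ·δᵢ.
-25.2 = 0.199×(-26.8) + 0.466×(-30.2) + 0.146×(-26.4) + 0.189×δ_D
0.189·δ_D = -25.2 − (-23.261) = -1.939
δ_D = -1.939 / 0.189 = -10.26‰

-10.3‰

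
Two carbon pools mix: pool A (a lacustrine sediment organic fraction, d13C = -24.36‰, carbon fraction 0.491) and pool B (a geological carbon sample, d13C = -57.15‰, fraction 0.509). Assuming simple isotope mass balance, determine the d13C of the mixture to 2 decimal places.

-41.05‰

δ_mix = f_A·δ_A + f_B·δ_B
δ_mix = 0.491 × (-24.36) + 0.509 × (-57.15)
δ_mix = -11.961 + -29.089 = -41.050‰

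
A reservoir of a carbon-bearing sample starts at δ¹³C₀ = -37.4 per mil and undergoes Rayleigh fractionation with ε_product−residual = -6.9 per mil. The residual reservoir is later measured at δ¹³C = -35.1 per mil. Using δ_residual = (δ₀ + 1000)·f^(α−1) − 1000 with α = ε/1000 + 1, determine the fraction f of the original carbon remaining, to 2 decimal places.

α − 1 = ε/1000 = -0.0069
(δ_res + 1000)/(δ₀ + 1000) = (-35.1 + 1000)/(-37.4 + 1000) = 964.9/962.6 = 1.002389
f = 1.002389^(1/-0.0069) = exp(ln(1.002389)/-0.0069) = exp(0.00239/-0.0069)
f = exp(-0.3459) = 0.7076

0.71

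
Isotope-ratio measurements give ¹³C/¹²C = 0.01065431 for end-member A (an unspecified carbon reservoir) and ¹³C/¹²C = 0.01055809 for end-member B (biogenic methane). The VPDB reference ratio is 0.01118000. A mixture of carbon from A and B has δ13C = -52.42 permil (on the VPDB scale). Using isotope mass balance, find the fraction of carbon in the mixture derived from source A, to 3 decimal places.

δ_A = (0.01065431/0.01118000 − 1)×1000 = (0.952979 − 1)×1000 = -47.021 permil
δ_B = (0.01055809/0.01118000 − 1)×1000 = (0.944373 − 1)×1000 = -55.627 permil
f_A = (δ_mix − δ_B)/(δ_A − δ_B) = (-52.42 − (-55.627))/(-47.021 − (-55.627))
f_A = 3.207 / 8.606 = 0.3726

0.373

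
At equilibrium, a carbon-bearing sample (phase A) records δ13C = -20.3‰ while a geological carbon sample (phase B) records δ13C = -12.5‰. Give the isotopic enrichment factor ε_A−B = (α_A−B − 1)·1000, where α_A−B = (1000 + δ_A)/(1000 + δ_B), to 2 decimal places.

α_A−B = (1000 + -20.3) / (1000 + -12.5) = 979.7 / 987.5 = 0.992101
ε_A−B = (0.992101 − 1) × 1000 = -7.899‰
(The approximation ε ≈ δ_A − δ_B would give -7.8‰.)

-7.90‰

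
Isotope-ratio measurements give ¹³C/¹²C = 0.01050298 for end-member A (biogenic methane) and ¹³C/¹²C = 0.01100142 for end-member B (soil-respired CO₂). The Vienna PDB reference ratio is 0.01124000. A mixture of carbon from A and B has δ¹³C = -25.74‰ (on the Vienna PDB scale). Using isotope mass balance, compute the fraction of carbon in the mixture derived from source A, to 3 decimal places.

0.102

δ_A = (0.01050298/0.01124000 − 1)×1000 = (0.934429 − 1)×1000 = -65.571‰
δ_B = (0.01100142/0.01124000 − 1)×1000 = (0.978774 − 1)×1000 = -21.226‰
f_A = (δ_mix − δ_B)/(δ_A − δ_B) = (-25.74 − (-21.226))/(-65.571 − (-21.226))
f_A = -4.514 / -44.345 = 0.1018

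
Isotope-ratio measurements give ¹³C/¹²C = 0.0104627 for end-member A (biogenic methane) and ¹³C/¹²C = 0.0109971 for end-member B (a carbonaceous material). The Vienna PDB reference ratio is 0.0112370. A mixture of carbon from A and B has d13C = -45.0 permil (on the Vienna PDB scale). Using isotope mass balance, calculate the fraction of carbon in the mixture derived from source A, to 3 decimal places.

0.497

δ_A = (0.0104627/0.0112370 − 1)×1000 = (0.931094 − 1)×1000 = -68.906 permil
δ_B = (0.0109971/0.0112370 − 1)×1000 = (0.978651 − 1)×1000 = -21.349 permil
f_A = (δ_mix − δ_B)/(δ_A − δ_B) = (-45.0 − (-21.349))/(-68.906 − (-21.349))
f_A = -23.651 / -47.557 = 0.4973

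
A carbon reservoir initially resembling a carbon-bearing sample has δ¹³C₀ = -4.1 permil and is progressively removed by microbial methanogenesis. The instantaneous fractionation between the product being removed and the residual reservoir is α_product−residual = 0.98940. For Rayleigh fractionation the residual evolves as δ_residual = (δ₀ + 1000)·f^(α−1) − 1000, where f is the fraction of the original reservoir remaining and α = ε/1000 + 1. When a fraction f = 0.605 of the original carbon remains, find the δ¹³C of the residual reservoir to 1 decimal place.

1.2 permil

Rayleigh residual: δ_res = (δ₀ + 1000)·f^(α−1) − 1000
α − 1 = -0.01060
f^(α−1) = 0.605^(-0.01060) = 1.005341
δ_res = (-4.1 + 1000) × 1.005341 − 1000 = 1001.219 − 1000 = 1.22 permil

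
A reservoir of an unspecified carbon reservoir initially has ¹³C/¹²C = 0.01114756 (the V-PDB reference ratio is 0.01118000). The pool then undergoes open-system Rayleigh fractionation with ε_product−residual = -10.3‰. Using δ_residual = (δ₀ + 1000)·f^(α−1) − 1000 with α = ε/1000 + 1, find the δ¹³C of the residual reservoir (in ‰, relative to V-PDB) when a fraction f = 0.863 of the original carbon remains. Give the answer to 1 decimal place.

-1.4‰

δ₀ = (0.01114756/0.01118000 − 1)×1000 = (0.997098 − 1)×1000 = -2.902‰
α − 1 = ε/1000 = -0.0103
f^(α−1) = 0.863^(-0.0103) = 1.001519
δ_res = (-2.902 + 1000) × 1.001519 − 1000 = 998.613 − 1000 = -1.39‰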